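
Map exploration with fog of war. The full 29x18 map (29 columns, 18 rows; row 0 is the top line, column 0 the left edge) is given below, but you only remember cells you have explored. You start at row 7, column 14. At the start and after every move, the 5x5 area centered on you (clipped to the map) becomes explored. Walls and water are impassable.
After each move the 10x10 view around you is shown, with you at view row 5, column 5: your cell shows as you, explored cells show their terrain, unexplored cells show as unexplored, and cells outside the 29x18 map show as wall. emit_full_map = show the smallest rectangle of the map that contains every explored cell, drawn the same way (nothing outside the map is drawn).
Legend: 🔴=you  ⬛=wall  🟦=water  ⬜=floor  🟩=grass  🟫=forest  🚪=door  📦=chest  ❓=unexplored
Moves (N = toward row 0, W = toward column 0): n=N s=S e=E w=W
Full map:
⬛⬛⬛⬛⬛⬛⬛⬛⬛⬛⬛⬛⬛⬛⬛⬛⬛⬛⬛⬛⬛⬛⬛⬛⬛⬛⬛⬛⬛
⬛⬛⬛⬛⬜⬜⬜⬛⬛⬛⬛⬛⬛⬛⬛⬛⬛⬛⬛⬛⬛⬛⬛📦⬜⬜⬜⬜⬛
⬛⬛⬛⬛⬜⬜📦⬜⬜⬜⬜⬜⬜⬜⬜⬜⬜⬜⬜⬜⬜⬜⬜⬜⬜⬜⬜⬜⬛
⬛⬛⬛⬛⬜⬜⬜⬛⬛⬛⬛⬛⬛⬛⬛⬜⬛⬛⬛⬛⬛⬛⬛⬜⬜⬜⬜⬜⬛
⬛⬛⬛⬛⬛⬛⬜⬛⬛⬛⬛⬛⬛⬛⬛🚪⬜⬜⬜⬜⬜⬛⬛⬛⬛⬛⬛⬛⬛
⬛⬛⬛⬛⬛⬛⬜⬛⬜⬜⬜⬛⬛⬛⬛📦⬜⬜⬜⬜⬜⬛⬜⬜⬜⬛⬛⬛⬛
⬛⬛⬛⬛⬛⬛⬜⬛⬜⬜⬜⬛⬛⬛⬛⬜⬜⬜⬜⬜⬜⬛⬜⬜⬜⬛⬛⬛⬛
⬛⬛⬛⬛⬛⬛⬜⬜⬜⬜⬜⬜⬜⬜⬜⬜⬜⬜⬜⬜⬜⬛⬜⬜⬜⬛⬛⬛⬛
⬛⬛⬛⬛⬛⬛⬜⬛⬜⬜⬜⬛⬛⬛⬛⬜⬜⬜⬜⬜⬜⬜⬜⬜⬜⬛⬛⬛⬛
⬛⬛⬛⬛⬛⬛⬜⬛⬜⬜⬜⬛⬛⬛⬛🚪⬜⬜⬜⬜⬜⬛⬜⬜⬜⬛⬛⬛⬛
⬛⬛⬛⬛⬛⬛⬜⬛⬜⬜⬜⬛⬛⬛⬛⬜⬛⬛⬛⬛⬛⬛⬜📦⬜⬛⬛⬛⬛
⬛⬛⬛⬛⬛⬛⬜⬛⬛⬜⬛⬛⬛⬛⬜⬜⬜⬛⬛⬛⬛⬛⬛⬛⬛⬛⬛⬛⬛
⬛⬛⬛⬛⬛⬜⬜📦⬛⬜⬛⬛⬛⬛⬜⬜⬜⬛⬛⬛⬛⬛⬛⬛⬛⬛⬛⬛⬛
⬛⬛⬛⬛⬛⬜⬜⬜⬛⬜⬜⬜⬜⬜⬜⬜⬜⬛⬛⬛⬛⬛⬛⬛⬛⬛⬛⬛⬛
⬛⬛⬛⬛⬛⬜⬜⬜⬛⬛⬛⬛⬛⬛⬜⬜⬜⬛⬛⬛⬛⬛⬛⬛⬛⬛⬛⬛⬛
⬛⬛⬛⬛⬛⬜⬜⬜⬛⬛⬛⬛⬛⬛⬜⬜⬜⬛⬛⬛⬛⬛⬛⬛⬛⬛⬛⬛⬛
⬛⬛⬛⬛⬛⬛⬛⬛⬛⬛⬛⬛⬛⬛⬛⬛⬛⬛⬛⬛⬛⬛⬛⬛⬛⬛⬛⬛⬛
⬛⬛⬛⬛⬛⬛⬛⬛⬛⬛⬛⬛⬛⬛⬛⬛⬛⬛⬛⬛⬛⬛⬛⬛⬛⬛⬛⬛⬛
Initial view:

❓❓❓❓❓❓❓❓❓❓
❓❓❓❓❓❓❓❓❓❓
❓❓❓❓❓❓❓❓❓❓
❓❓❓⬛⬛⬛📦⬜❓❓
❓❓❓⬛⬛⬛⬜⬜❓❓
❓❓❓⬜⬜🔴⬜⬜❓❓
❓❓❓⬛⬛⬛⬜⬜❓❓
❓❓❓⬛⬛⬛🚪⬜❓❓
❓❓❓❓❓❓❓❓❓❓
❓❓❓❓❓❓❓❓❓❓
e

❓❓❓❓❓❓❓❓❓❓
❓❓❓❓❓❓❓❓❓❓
❓❓❓❓❓❓❓❓❓❓
❓❓⬛⬛⬛📦⬜⬜❓❓
❓❓⬛⬛⬛⬜⬜⬜❓❓
❓❓⬜⬜⬜🔴⬜⬜❓❓
❓❓⬛⬛⬛⬜⬜⬜❓❓
❓❓⬛⬛⬛🚪⬜⬜❓❓
❓❓❓❓❓❓❓❓❓❓
❓❓❓❓❓❓❓❓❓❓

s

❓❓❓❓❓❓❓❓❓❓
❓❓❓❓❓❓❓❓❓❓
❓❓⬛⬛⬛📦⬜⬜❓❓
❓❓⬛⬛⬛⬜⬜⬜❓❓
❓❓⬜⬜⬜⬜⬜⬜❓❓
❓❓⬛⬛⬛🔴⬜⬜❓❓
❓❓⬛⬛⬛🚪⬜⬜❓❓
❓❓❓⬛⬛⬜⬛⬛❓❓
❓❓❓❓❓❓❓❓❓❓
❓❓❓❓❓❓❓❓❓❓

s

❓❓❓❓❓❓❓❓❓❓
❓❓⬛⬛⬛📦⬜⬜❓❓
❓❓⬛⬛⬛⬜⬜⬜❓❓
❓❓⬜⬜⬜⬜⬜⬜❓❓
❓❓⬛⬛⬛⬜⬜⬜❓❓
❓❓⬛⬛⬛🔴⬜⬜❓❓
❓❓❓⬛⬛⬜⬛⬛❓❓
❓❓❓⬛⬜⬜⬜⬛❓❓
❓❓❓❓❓❓❓❓❓❓
❓❓❓❓❓❓❓❓❓❓

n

❓❓❓❓❓❓❓❓❓❓
❓❓❓❓❓❓❓❓❓❓
❓❓⬛⬛⬛📦⬜⬜❓❓
❓❓⬛⬛⬛⬜⬜⬜❓❓
❓❓⬜⬜⬜⬜⬜⬜❓❓
❓❓⬛⬛⬛🔴⬜⬜❓❓
❓❓⬛⬛⬛🚪⬜⬜❓❓
❓❓❓⬛⬛⬜⬛⬛❓❓
❓❓❓⬛⬜⬜⬜⬛❓❓
❓❓❓❓❓❓❓❓❓❓

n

❓❓❓❓❓❓❓❓❓❓
❓❓❓❓❓❓❓❓❓❓
❓❓❓❓❓❓❓❓❓❓
❓❓⬛⬛⬛📦⬜⬜❓❓
❓❓⬛⬛⬛⬜⬜⬜❓❓
❓❓⬜⬜⬜🔴⬜⬜❓❓
❓❓⬛⬛⬛⬜⬜⬜❓❓
❓❓⬛⬛⬛🚪⬜⬜❓❓
❓❓❓⬛⬛⬜⬛⬛❓❓
❓❓❓⬛⬜⬜⬜⬛❓❓

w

❓❓❓❓❓❓❓❓❓❓
❓❓❓❓❓❓❓❓❓❓
❓❓❓❓❓❓❓❓❓❓
❓❓❓⬛⬛⬛📦⬜⬜❓
❓❓❓⬛⬛⬛⬜⬜⬜❓
❓❓❓⬜⬜🔴⬜⬜⬜❓
❓❓❓⬛⬛⬛⬜⬜⬜❓
❓❓❓⬛⬛⬛🚪⬜⬜❓
❓❓❓❓⬛⬛⬜⬛⬛❓
❓❓❓❓⬛⬜⬜⬜⬛❓

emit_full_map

⬛⬛⬛📦⬜⬜
⬛⬛⬛⬜⬜⬜
⬜⬜🔴⬜⬜⬜
⬛⬛⬛⬜⬜⬜
⬛⬛⬛🚪⬜⬜
❓⬛⬛⬜⬛⬛
❓⬛⬜⬜⬜⬛

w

❓❓❓❓❓❓❓❓❓❓
❓❓❓❓❓❓❓❓❓❓
❓❓❓❓❓❓❓❓❓❓
❓❓❓⬛⬛⬛⬛📦⬜⬜
❓❓❓⬛⬛⬛⬛⬜⬜⬜
❓❓❓⬜⬜🔴⬜⬜⬜⬜
❓❓❓⬛⬛⬛⬛⬜⬜⬜
❓❓❓⬛⬛⬛⬛🚪⬜⬜
❓❓❓❓❓⬛⬛⬜⬛⬛
❓❓❓❓❓⬛⬜⬜⬜⬛

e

❓❓❓❓❓❓❓❓❓❓
❓❓❓❓❓❓❓❓❓❓
❓❓❓❓❓❓❓❓❓❓
❓❓⬛⬛⬛⬛📦⬜⬜❓
❓❓⬛⬛⬛⬛⬜⬜⬜❓
❓❓⬜⬜⬜🔴⬜⬜⬜❓
❓❓⬛⬛⬛⬛⬜⬜⬜❓
❓❓⬛⬛⬛⬛🚪⬜⬜❓
❓❓❓❓⬛⬛⬜⬛⬛❓
❓❓❓❓⬛⬜⬜⬜⬛❓

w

❓❓❓❓❓❓❓❓❓❓
❓❓❓❓❓❓❓❓❓❓
❓❓❓❓❓❓❓❓❓❓
❓❓❓⬛⬛⬛⬛📦⬜⬜
❓❓❓⬛⬛⬛⬛⬜⬜⬜
❓❓❓⬜⬜🔴⬜⬜⬜⬜
❓❓❓⬛⬛⬛⬛⬜⬜⬜
❓❓❓⬛⬛⬛⬛🚪⬜⬜
❓❓❓❓❓⬛⬛⬜⬛⬛
❓❓❓❓❓⬛⬜⬜⬜⬛

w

❓❓❓❓❓❓❓❓❓❓
❓❓❓❓❓❓❓❓❓❓
❓❓❓❓❓❓❓❓❓❓
❓❓❓⬜⬛⬛⬛⬛📦⬜
❓❓❓⬜⬛⬛⬛⬛⬜⬜
❓❓❓⬜⬜🔴⬜⬜⬜⬜
❓❓❓⬜⬛⬛⬛⬛⬜⬜
❓❓❓⬜⬛⬛⬛⬛🚪⬜
❓❓❓❓❓❓⬛⬛⬜⬛
❓❓❓❓❓❓⬛⬜⬜⬜

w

❓❓❓❓❓❓❓❓❓❓
❓❓❓❓❓❓❓❓❓❓
❓❓❓❓❓❓❓❓❓❓
❓❓❓⬜⬜⬛⬛⬛⬛📦
❓❓❓⬜⬜⬛⬛⬛⬛⬜
❓❓❓⬜⬜🔴⬜⬜⬜⬜
❓❓❓⬜⬜⬛⬛⬛⬛⬜
❓❓❓⬜⬜⬛⬛⬛⬛🚪
❓❓❓❓❓❓❓⬛⬛⬜
❓❓❓❓❓❓❓⬛⬜⬜

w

❓❓❓❓❓❓❓❓❓❓
❓❓❓❓❓❓❓❓❓❓
❓❓❓❓❓❓❓❓❓❓
❓❓❓⬜⬜⬜⬛⬛⬛⬛
❓❓❓⬜⬜⬜⬛⬛⬛⬛
❓❓❓⬜⬜🔴⬜⬜⬜⬜
❓❓❓⬜⬜⬜⬛⬛⬛⬛
❓❓❓⬜⬜⬜⬛⬛⬛⬛
❓❓❓❓❓❓❓❓⬛⬛
❓❓❓❓❓❓❓❓⬛⬜

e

❓❓❓❓❓❓❓❓❓❓
❓❓❓❓❓❓❓❓❓❓
❓❓❓❓❓❓❓❓❓❓
❓❓⬜⬜⬜⬛⬛⬛⬛📦
❓❓⬜⬜⬜⬛⬛⬛⬛⬜
❓❓⬜⬜⬜🔴⬜⬜⬜⬜
❓❓⬜⬜⬜⬛⬛⬛⬛⬜
❓❓⬜⬜⬜⬛⬛⬛⬛🚪
❓❓❓❓❓❓❓⬛⬛⬜
❓❓❓❓❓❓❓⬛⬜⬜

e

❓❓❓❓❓❓❓❓❓❓
❓❓❓❓❓❓❓❓❓❓
❓❓❓❓❓❓❓❓❓❓
❓⬜⬜⬜⬛⬛⬛⬛📦⬜
❓⬜⬜⬜⬛⬛⬛⬛⬜⬜
❓⬜⬜⬜⬜🔴⬜⬜⬜⬜
❓⬜⬜⬜⬛⬛⬛⬛⬜⬜
❓⬜⬜⬜⬛⬛⬛⬛🚪⬜
❓❓❓❓❓❓⬛⬛⬜⬛
❓❓❓❓❓❓⬛⬜⬜⬜

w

❓❓❓❓❓❓❓❓❓❓
❓❓❓❓❓❓❓❓❓❓
❓❓❓❓❓❓❓❓❓❓
❓❓⬜⬜⬜⬛⬛⬛⬛📦
❓❓⬜⬜⬜⬛⬛⬛⬛⬜
❓❓⬜⬜⬜🔴⬜⬜⬜⬜
❓❓⬜⬜⬜⬛⬛⬛⬛⬜
❓❓⬜⬜⬜⬛⬛⬛⬛🚪
❓❓❓❓❓❓❓⬛⬛⬜
❓❓❓❓❓❓❓⬛⬜⬜

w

❓❓❓❓❓❓❓❓❓❓
❓❓❓❓❓❓❓❓❓❓
❓❓❓❓❓❓❓❓❓❓
❓❓❓⬜⬜⬜⬛⬛⬛⬛
❓❓❓⬜⬜⬜⬛⬛⬛⬛
❓❓❓⬜⬜🔴⬜⬜⬜⬜
❓❓❓⬜⬜⬜⬛⬛⬛⬛
❓❓❓⬜⬜⬜⬛⬛⬛⬛
❓❓❓❓❓❓❓❓⬛⬛
❓❓❓❓❓❓❓❓⬛⬜


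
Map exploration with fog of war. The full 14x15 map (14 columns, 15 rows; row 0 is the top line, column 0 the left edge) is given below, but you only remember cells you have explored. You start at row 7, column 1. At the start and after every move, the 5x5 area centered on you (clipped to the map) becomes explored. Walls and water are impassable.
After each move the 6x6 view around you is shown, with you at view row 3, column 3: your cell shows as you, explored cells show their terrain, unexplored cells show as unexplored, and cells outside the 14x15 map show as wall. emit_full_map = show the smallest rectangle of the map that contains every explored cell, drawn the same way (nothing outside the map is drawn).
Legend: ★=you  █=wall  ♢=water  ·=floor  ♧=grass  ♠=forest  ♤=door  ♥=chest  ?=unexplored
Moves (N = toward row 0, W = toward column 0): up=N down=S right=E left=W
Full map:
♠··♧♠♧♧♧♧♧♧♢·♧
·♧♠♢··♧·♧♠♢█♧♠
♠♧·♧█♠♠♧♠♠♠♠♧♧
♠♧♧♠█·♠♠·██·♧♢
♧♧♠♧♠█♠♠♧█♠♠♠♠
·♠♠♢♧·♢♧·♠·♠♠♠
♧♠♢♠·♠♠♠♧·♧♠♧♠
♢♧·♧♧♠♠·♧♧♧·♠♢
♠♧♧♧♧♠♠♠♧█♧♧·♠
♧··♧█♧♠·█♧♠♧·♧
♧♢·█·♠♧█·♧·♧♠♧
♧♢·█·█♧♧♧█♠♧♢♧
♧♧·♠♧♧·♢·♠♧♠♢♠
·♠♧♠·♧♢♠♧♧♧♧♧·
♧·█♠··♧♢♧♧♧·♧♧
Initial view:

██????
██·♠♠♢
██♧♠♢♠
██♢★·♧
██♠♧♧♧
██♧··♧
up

██????
██♧♧♠♧
██·♠♠♢
██♧★♢♠
██♢♧·♧
██♠♧♧♧

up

██????
██♠♧♧♠
██♧♧♠♧
██·★♠♢
██♧♠♢♠
██♢♧·♧

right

█?????
█♠♧♧♠█
█♧♧♠♧♠
█·♠★♢♧
█♧♠♢♠·
█♢♧·♧♧

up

█?????
█♠♧·♧█
█♠♧♧♠█
█♧♧★♧♠
█·♠♠♢♧
█♧♠♢♠·

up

█?????
█·♧♠♢·
█♠♧·♧█
█♠♧★♠█
█♧♧♠♧♠
█·♠♠♢♧

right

??????
·♧♠♢··
♠♧·♧█♠
♠♧♧★█·
♧♧♠♧♠█
·♠♠♢♧·

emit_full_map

·♧♠♢··
♠♧·♧█♠
♠♧♧★█·
♧♧♠♧♠█
·♠♠♢♧·
♧♠♢♠·?
♢♧·♧♧?
♠♧♧♧??
♧··♧??

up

██████
?··♧♠♧
·♧♠♢··
♠♧·★█♠
♠♧♧♠█·
♧♧♠♧♠█

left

██████
█♠··♧♠
█·♧♠♢·
█♠♧★♧█
█♠♧♧♠█
█♧♧♠♧♠

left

██████
██♠··♧
██·♧♠♢
██♠★·♧
██♠♧♧♠
██♧♧♠♧

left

██████
███♠··
███·♧♠
███★♧·
███♠♧♧
███♧♧♠

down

███♠··
███·♧♠
███♠♧·
███★♧♧
███♧♧♠
███·♠♠

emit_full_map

♠··♧♠♧
·♧♠♢··
♠♧·♧█♠
★♧♧♠█·
♧♧♠♧♠█
·♠♠♢♧·
♧♠♢♠·?
♢♧·♧♧?
♠♧♧♧??
♧··♧??


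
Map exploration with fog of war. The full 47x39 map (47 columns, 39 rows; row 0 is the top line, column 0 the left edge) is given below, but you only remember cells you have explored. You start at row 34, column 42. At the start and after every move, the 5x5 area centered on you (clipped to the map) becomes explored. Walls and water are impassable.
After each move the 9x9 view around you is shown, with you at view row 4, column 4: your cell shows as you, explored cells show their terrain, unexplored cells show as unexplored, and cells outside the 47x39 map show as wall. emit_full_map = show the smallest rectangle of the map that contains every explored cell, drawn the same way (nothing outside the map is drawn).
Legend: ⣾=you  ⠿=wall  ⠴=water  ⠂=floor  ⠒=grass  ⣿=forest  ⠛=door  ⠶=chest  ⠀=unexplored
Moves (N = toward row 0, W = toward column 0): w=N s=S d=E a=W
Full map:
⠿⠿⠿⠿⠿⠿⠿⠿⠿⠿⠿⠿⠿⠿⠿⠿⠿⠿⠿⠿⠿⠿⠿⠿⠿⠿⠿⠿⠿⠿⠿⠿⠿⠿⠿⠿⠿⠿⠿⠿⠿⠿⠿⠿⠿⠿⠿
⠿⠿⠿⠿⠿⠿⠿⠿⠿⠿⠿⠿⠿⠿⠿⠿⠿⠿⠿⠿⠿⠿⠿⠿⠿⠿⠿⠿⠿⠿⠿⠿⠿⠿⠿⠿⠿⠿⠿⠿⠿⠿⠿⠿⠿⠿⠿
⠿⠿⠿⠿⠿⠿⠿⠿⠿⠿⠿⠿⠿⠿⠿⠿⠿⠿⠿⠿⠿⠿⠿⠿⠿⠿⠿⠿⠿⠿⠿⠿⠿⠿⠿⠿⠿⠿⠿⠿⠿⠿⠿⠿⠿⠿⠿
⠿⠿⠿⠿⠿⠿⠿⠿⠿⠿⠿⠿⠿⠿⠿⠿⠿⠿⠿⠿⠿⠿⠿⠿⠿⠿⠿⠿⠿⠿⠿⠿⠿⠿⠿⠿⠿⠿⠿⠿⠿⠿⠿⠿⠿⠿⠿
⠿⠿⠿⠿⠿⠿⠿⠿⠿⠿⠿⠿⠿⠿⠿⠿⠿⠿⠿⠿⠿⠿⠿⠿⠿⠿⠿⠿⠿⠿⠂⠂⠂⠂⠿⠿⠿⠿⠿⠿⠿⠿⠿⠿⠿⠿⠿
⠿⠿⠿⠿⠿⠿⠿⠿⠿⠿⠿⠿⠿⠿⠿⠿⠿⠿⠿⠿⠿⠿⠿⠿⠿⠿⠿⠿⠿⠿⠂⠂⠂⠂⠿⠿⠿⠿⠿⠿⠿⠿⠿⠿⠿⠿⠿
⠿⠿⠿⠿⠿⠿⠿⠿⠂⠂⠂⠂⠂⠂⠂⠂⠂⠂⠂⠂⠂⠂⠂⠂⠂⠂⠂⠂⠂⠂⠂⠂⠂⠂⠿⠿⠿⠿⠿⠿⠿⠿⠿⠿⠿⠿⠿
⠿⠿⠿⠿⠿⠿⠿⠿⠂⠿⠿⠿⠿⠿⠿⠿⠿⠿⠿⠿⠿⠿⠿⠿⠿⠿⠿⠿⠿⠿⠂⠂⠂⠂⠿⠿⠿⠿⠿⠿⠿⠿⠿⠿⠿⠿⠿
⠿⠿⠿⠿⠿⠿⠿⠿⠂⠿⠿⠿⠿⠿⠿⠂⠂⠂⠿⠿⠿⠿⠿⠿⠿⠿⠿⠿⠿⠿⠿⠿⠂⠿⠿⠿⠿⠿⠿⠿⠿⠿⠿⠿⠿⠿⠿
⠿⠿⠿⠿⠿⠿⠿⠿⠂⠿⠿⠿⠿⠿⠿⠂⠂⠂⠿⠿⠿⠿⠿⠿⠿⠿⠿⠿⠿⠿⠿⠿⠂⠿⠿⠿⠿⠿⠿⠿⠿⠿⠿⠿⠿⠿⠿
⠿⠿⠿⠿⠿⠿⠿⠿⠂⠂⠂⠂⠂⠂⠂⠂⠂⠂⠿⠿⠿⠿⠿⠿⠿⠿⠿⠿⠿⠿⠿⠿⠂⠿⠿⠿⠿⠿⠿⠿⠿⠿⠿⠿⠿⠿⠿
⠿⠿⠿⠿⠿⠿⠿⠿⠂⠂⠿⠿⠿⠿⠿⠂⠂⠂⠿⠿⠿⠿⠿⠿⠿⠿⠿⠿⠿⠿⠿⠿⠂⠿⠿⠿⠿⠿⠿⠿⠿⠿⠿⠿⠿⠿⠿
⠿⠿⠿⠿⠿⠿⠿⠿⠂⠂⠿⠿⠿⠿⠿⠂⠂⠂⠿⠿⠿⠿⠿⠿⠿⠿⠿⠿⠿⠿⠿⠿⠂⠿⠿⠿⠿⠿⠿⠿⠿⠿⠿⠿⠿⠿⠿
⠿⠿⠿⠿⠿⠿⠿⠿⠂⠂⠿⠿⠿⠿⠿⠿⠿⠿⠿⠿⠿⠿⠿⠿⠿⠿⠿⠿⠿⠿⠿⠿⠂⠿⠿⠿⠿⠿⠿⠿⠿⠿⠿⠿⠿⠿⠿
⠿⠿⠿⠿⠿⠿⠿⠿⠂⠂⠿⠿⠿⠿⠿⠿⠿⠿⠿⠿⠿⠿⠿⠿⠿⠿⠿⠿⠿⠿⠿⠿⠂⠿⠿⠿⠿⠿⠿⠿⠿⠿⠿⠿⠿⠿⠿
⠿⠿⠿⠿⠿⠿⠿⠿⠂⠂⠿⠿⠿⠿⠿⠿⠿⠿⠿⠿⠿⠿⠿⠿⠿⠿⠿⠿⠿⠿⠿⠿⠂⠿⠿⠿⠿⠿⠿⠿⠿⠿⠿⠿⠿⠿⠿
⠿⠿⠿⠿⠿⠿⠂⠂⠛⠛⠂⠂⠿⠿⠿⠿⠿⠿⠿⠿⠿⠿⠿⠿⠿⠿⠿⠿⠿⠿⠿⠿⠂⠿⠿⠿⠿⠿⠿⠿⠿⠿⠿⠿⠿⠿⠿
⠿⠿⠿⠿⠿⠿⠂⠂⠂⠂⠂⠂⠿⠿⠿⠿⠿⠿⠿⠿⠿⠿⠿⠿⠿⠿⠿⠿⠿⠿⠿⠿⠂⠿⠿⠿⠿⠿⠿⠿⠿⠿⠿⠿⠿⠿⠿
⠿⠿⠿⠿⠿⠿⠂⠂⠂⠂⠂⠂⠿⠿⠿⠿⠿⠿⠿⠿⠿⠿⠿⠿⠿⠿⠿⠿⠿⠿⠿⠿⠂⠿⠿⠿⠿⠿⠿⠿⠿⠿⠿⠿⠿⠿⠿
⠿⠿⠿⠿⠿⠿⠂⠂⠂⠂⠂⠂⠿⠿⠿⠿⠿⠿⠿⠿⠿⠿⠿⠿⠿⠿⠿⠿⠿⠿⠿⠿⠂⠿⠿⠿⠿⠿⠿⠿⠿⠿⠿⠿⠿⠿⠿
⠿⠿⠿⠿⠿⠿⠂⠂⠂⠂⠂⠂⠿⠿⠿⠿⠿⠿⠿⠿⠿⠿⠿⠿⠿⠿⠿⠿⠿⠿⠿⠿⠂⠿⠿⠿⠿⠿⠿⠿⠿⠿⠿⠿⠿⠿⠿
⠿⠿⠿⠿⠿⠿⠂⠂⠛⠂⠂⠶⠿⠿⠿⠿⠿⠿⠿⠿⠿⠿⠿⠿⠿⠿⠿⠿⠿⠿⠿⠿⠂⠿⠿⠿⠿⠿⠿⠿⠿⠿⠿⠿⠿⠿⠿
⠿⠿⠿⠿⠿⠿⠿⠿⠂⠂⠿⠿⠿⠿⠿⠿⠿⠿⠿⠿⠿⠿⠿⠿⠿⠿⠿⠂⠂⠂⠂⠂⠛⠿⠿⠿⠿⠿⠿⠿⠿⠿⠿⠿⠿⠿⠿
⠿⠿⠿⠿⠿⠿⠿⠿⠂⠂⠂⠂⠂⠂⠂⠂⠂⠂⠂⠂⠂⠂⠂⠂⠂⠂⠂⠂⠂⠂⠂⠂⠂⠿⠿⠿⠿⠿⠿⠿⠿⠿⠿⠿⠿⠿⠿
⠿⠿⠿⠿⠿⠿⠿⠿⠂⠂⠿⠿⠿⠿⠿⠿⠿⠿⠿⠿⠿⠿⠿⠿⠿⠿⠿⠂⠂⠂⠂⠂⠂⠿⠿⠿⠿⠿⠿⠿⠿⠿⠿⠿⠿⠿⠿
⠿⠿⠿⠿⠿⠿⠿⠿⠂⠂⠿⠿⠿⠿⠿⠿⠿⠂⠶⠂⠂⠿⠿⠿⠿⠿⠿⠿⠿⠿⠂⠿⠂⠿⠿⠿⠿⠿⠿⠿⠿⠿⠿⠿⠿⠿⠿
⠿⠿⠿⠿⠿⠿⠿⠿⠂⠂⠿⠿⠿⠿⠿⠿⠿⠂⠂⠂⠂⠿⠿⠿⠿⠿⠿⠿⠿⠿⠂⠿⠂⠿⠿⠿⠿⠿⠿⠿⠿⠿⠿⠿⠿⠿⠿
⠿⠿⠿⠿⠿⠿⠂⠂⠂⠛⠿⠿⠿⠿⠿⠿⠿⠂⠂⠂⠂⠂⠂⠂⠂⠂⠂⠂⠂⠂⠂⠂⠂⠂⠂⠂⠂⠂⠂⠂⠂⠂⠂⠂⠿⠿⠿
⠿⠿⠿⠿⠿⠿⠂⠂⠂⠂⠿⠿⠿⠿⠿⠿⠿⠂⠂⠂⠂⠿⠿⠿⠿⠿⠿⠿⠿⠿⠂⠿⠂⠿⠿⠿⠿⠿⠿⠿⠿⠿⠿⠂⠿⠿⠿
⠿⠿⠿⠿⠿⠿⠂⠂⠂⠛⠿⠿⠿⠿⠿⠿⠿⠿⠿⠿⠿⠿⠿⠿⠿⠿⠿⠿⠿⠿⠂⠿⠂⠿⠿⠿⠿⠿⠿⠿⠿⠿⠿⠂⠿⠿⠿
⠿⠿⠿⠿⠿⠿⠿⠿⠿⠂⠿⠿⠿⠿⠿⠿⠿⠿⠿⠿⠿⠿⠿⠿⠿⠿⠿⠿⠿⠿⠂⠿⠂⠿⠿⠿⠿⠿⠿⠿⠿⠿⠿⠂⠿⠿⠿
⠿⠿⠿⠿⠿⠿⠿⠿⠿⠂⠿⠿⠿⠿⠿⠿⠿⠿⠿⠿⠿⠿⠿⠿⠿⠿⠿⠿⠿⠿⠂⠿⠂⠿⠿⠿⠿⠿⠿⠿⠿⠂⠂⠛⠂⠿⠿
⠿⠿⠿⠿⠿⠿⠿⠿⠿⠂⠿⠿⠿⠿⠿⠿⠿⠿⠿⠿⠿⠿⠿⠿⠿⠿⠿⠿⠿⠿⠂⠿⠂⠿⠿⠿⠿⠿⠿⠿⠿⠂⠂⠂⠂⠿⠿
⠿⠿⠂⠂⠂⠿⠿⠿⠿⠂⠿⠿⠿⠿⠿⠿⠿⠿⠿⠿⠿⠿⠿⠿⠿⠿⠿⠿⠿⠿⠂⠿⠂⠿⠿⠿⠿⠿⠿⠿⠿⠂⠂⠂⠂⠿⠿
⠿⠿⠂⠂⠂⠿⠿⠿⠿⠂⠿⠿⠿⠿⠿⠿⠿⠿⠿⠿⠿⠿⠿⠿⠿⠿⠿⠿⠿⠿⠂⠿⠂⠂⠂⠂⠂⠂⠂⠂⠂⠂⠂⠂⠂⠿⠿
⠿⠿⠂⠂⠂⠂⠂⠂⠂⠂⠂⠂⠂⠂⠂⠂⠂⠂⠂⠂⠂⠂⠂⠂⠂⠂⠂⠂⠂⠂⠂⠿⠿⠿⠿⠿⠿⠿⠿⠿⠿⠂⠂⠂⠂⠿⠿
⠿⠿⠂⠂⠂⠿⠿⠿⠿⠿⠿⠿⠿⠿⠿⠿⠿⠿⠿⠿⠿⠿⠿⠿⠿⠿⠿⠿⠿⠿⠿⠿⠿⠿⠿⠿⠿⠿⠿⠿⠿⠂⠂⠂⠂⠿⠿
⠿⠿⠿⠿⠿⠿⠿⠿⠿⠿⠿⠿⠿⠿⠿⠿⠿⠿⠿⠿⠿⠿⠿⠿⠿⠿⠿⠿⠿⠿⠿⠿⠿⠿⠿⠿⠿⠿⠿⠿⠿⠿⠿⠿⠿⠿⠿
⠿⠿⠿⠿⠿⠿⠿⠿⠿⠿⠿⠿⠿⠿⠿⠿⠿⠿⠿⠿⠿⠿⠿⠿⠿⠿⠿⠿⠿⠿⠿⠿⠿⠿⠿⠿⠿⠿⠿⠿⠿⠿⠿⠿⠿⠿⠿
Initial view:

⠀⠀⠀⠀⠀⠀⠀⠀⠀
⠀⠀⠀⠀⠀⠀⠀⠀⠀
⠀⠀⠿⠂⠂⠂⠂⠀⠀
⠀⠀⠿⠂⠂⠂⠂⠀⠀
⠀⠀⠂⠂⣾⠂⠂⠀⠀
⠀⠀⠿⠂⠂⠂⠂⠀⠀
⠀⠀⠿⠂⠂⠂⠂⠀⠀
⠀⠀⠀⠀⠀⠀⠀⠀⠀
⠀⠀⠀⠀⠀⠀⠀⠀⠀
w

⠀⠀⠀⠀⠀⠀⠀⠀⠀
⠀⠀⠀⠀⠀⠀⠀⠀⠀
⠀⠀⠿⠂⠂⠛⠂⠀⠀
⠀⠀⠿⠂⠂⠂⠂⠀⠀
⠀⠀⠿⠂⣾⠂⠂⠀⠀
⠀⠀⠂⠂⠂⠂⠂⠀⠀
⠀⠀⠿⠂⠂⠂⠂⠀⠀
⠀⠀⠿⠂⠂⠂⠂⠀⠀
⠀⠀⠀⠀⠀⠀⠀⠀⠀

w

⠀⠀⠀⠀⠀⠀⠀⠀⠀
⠀⠀⠀⠀⠀⠀⠀⠀⠀
⠀⠀⠿⠿⠿⠂⠿⠀⠀
⠀⠀⠿⠂⠂⠛⠂⠀⠀
⠀⠀⠿⠂⣾⠂⠂⠀⠀
⠀⠀⠿⠂⠂⠂⠂⠀⠀
⠀⠀⠂⠂⠂⠂⠂⠀⠀
⠀⠀⠿⠂⠂⠂⠂⠀⠀
⠀⠀⠿⠂⠂⠂⠂⠀⠀

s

⠀⠀⠀⠀⠀⠀⠀⠀⠀
⠀⠀⠿⠿⠿⠂⠿⠀⠀
⠀⠀⠿⠂⠂⠛⠂⠀⠀
⠀⠀⠿⠂⠂⠂⠂⠀⠀
⠀⠀⠿⠂⣾⠂⠂⠀⠀
⠀⠀⠂⠂⠂⠂⠂⠀⠀
⠀⠀⠿⠂⠂⠂⠂⠀⠀
⠀⠀⠿⠂⠂⠂⠂⠀⠀
⠀⠀⠀⠀⠀⠀⠀⠀⠀

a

⠀⠀⠀⠀⠀⠀⠀⠀⠀
⠀⠀⠀⠿⠿⠿⠂⠿⠀
⠀⠀⠿⠿⠂⠂⠛⠂⠀
⠀⠀⠿⠿⠂⠂⠂⠂⠀
⠀⠀⠿⠿⣾⠂⠂⠂⠀
⠀⠀⠂⠂⠂⠂⠂⠂⠀
⠀⠀⠿⠿⠂⠂⠂⠂⠀
⠀⠀⠀⠿⠂⠂⠂⠂⠀
⠀⠀⠀⠀⠀⠀⠀⠀⠀

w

⠀⠀⠀⠀⠀⠀⠀⠀⠀
⠀⠀⠀⠀⠀⠀⠀⠀⠀
⠀⠀⠿⠿⠿⠿⠂⠿⠀
⠀⠀⠿⠿⠂⠂⠛⠂⠀
⠀⠀⠿⠿⣾⠂⠂⠂⠀
⠀⠀⠿⠿⠂⠂⠂⠂⠀
⠀⠀⠂⠂⠂⠂⠂⠂⠀
⠀⠀⠿⠿⠂⠂⠂⠂⠀
⠀⠀⠀⠿⠂⠂⠂⠂⠀

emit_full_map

⠿⠿⠿⠿⠂⠿
⠿⠿⠂⠂⠛⠂
⠿⠿⣾⠂⠂⠂
⠿⠿⠂⠂⠂⠂
⠂⠂⠂⠂⠂⠂
⠿⠿⠂⠂⠂⠂
⠀⠿⠂⠂⠂⠂

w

⠀⠀⠀⠀⠀⠀⠀⠀⠀
⠀⠀⠀⠀⠀⠀⠀⠀⠀
⠀⠀⠿⠿⠿⠿⠂⠀⠀
⠀⠀⠿⠿⠿⠿⠂⠿⠀
⠀⠀⠿⠿⣾⠂⠛⠂⠀
⠀⠀⠿⠿⠂⠂⠂⠂⠀
⠀⠀⠿⠿⠂⠂⠂⠂⠀
⠀⠀⠂⠂⠂⠂⠂⠂⠀
⠀⠀⠿⠿⠂⠂⠂⠂⠀

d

⠀⠀⠀⠀⠀⠀⠀⠀⠀
⠀⠀⠀⠀⠀⠀⠀⠀⠀
⠀⠿⠿⠿⠿⠂⠿⠀⠀
⠀⠿⠿⠿⠿⠂⠿⠀⠀
⠀⠿⠿⠂⣾⠛⠂⠀⠀
⠀⠿⠿⠂⠂⠂⠂⠀⠀
⠀⠿⠿⠂⠂⠂⠂⠀⠀
⠀⠂⠂⠂⠂⠂⠂⠀⠀
⠀⠿⠿⠂⠂⠂⠂⠀⠀

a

⠀⠀⠀⠀⠀⠀⠀⠀⠀
⠀⠀⠀⠀⠀⠀⠀⠀⠀
⠀⠀⠿⠿⠿⠿⠂⠿⠀
⠀⠀⠿⠿⠿⠿⠂⠿⠀
⠀⠀⠿⠿⣾⠂⠛⠂⠀
⠀⠀⠿⠿⠂⠂⠂⠂⠀
⠀⠀⠿⠿⠂⠂⠂⠂⠀
⠀⠀⠂⠂⠂⠂⠂⠂⠀
⠀⠀⠿⠿⠂⠂⠂⠂⠀

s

⠀⠀⠀⠀⠀⠀⠀⠀⠀
⠀⠀⠿⠿⠿⠿⠂⠿⠀
⠀⠀⠿⠿⠿⠿⠂⠿⠀
⠀⠀⠿⠿⠂⠂⠛⠂⠀
⠀⠀⠿⠿⣾⠂⠂⠂⠀
⠀⠀⠿⠿⠂⠂⠂⠂⠀
⠀⠀⠂⠂⠂⠂⠂⠂⠀
⠀⠀⠿⠿⠂⠂⠂⠂⠀
⠀⠀⠀⠿⠂⠂⠂⠂⠀

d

⠀⠀⠀⠀⠀⠀⠀⠀⠀
⠀⠿⠿⠿⠿⠂⠿⠀⠀
⠀⠿⠿⠿⠿⠂⠿⠀⠀
⠀⠿⠿⠂⠂⠛⠂⠀⠀
⠀⠿⠿⠂⣾⠂⠂⠀⠀
⠀⠿⠿⠂⠂⠂⠂⠀⠀
⠀⠂⠂⠂⠂⠂⠂⠀⠀
⠀⠿⠿⠂⠂⠂⠂⠀⠀
⠀⠀⠿⠂⠂⠂⠂⠀⠀

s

⠀⠿⠿⠿⠿⠂⠿⠀⠀
⠀⠿⠿⠿⠿⠂⠿⠀⠀
⠀⠿⠿⠂⠂⠛⠂⠀⠀
⠀⠿⠿⠂⠂⠂⠂⠀⠀
⠀⠿⠿⠂⣾⠂⠂⠀⠀
⠀⠂⠂⠂⠂⠂⠂⠀⠀
⠀⠿⠿⠂⠂⠂⠂⠀⠀
⠀⠀⠿⠂⠂⠂⠂⠀⠀
⠀⠀⠀⠀⠀⠀⠀⠀⠀

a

⠀⠀⠿⠿⠿⠿⠂⠿⠀
⠀⠀⠿⠿⠿⠿⠂⠿⠀
⠀⠀⠿⠿⠂⠂⠛⠂⠀
⠀⠀⠿⠿⠂⠂⠂⠂⠀
⠀⠀⠿⠿⣾⠂⠂⠂⠀
⠀⠀⠂⠂⠂⠂⠂⠂⠀
⠀⠀⠿⠿⠂⠂⠂⠂⠀
⠀⠀⠀⠿⠂⠂⠂⠂⠀
⠀⠀⠀⠀⠀⠀⠀⠀⠀

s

⠀⠀⠿⠿⠿⠿⠂⠿⠀
⠀⠀⠿⠿⠂⠂⠛⠂⠀
⠀⠀⠿⠿⠂⠂⠂⠂⠀
⠀⠀⠿⠿⠂⠂⠂⠂⠀
⠀⠀⠂⠂⣾⠂⠂⠂⠀
⠀⠀⠿⠿⠂⠂⠂⠂⠀
⠀⠀⠿⠿⠂⠂⠂⠂⠀
⠀⠀⠀⠀⠀⠀⠀⠀⠀
⠀⠀⠀⠀⠀⠀⠀⠀⠀

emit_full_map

⠿⠿⠿⠿⠂⠿
⠿⠿⠿⠿⠂⠿
⠿⠿⠂⠂⠛⠂
⠿⠿⠂⠂⠂⠂
⠿⠿⠂⠂⠂⠂
⠂⠂⣾⠂⠂⠂
⠿⠿⠂⠂⠂⠂
⠿⠿⠂⠂⠂⠂

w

⠀⠀⠿⠿⠿⠿⠂⠿⠀
⠀⠀⠿⠿⠿⠿⠂⠿⠀
⠀⠀⠿⠿⠂⠂⠛⠂⠀
⠀⠀⠿⠿⠂⠂⠂⠂⠀
⠀⠀⠿⠿⣾⠂⠂⠂⠀
⠀⠀⠂⠂⠂⠂⠂⠂⠀
⠀⠀⠿⠿⠂⠂⠂⠂⠀
⠀⠀⠿⠿⠂⠂⠂⠂⠀
⠀⠀⠀⠀⠀⠀⠀⠀⠀

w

⠀⠀⠀⠀⠀⠀⠀⠀⠀
⠀⠀⠿⠿⠿⠿⠂⠿⠀
⠀⠀⠿⠿⠿⠿⠂⠿⠀
⠀⠀⠿⠿⠂⠂⠛⠂⠀
⠀⠀⠿⠿⣾⠂⠂⠂⠀
⠀⠀⠿⠿⠂⠂⠂⠂⠀
⠀⠀⠂⠂⠂⠂⠂⠂⠀
⠀⠀⠿⠿⠂⠂⠂⠂⠀
⠀⠀⠿⠿⠂⠂⠂⠂⠀

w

⠀⠀⠀⠀⠀⠀⠀⠀⠀
⠀⠀⠀⠀⠀⠀⠀⠀⠀
⠀⠀⠿⠿⠿⠿⠂⠿⠀
⠀⠀⠿⠿⠿⠿⠂⠿⠀
⠀⠀⠿⠿⣾⠂⠛⠂⠀
⠀⠀⠿⠿⠂⠂⠂⠂⠀
⠀⠀⠿⠿⠂⠂⠂⠂⠀
⠀⠀⠂⠂⠂⠂⠂⠂⠀
⠀⠀⠿⠿⠂⠂⠂⠂⠀

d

⠀⠀⠀⠀⠀⠀⠀⠀⠀
⠀⠀⠀⠀⠀⠀⠀⠀⠀
⠀⠿⠿⠿⠿⠂⠿⠀⠀
⠀⠿⠿⠿⠿⠂⠿⠀⠀
⠀⠿⠿⠂⣾⠛⠂⠀⠀
⠀⠿⠿⠂⠂⠂⠂⠀⠀
⠀⠿⠿⠂⠂⠂⠂⠀⠀
⠀⠂⠂⠂⠂⠂⠂⠀⠀
⠀⠿⠿⠂⠂⠂⠂⠀⠀


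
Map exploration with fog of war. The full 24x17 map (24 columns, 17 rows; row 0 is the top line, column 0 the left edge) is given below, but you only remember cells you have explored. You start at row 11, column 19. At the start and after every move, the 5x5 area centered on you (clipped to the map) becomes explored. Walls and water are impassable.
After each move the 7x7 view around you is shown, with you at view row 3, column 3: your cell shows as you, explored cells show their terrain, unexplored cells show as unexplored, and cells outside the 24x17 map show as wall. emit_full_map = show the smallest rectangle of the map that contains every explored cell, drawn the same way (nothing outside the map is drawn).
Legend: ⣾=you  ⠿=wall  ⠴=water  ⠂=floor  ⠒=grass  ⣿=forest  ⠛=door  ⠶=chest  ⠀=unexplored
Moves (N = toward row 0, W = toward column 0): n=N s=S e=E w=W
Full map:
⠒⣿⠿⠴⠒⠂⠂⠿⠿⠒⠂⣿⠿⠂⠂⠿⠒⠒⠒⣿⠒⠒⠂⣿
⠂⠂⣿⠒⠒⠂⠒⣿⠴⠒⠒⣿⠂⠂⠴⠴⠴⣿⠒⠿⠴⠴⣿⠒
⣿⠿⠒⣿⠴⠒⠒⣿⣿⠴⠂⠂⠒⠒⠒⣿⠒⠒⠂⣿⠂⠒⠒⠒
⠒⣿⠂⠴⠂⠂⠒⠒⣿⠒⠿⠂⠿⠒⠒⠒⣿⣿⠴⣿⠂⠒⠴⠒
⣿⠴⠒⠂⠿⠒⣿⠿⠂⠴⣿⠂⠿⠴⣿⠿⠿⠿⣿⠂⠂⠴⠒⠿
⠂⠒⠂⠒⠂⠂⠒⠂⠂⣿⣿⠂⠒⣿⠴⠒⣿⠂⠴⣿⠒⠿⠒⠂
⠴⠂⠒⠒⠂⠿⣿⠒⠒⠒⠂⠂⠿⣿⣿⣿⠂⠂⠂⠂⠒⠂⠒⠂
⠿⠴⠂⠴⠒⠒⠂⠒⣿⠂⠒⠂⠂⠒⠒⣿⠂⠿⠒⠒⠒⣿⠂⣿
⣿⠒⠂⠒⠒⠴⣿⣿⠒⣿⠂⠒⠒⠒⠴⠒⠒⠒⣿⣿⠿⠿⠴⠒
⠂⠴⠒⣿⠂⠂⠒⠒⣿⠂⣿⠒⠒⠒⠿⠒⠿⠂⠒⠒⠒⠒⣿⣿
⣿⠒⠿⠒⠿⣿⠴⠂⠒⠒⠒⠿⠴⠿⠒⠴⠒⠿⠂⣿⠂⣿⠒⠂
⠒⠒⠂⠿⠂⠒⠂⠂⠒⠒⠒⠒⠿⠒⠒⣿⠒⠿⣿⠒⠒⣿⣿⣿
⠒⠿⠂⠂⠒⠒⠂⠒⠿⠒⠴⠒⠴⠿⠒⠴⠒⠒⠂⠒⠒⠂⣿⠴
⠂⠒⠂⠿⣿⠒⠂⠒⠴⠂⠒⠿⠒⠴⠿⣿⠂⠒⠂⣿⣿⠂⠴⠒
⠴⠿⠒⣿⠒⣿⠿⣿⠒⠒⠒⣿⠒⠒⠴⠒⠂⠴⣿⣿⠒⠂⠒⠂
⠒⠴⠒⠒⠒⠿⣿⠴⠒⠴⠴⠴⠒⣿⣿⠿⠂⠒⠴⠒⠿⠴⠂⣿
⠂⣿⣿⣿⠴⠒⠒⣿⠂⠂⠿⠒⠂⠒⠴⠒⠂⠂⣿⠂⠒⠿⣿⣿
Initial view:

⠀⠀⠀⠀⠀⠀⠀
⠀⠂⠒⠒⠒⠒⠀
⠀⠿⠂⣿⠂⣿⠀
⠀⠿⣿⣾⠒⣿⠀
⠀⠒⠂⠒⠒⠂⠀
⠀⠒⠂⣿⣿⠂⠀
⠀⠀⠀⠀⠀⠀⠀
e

⠀⠀⠀⠀⠀⠀⠀
⠂⠒⠒⠒⠒⣿⠀
⠿⠂⣿⠂⣿⠒⠀
⠿⣿⠒⣾⣿⣿⠀
⠒⠂⠒⠒⠂⣿⠀
⠒⠂⣿⣿⠂⠴⠀
⠀⠀⠀⠀⠀⠀⠀

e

⠀⠀⠀⠀⠀⠀⠿
⠒⠒⠒⠒⣿⣿⠿
⠂⣿⠂⣿⠒⠂⠿
⣿⠒⠒⣾⣿⣿⠿
⠂⠒⠒⠂⣿⠴⠿
⠂⣿⣿⠂⠴⠒⠿
⠀⠀⠀⠀⠀⠀⠿

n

⠀⠀⠀⠀⠀⠀⠿
⠀⣿⠿⠿⠴⠒⠿
⠒⠒⠒⠒⣿⣿⠿
⠂⣿⠂⣾⠒⠂⠿
⣿⠒⠒⣿⣿⣿⠿
⠂⠒⠒⠂⣿⠴⠿
⠂⣿⣿⠂⠴⠒⠿

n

⠀⠀⠀⠀⠀⠀⠿
⠀⠒⠒⣿⠂⣿⠿
⠀⣿⠿⠿⠴⠒⠿
⠒⠒⠒⣾⣿⣿⠿
⠂⣿⠂⣿⠒⠂⠿
⣿⠒⠒⣿⣿⣿⠿
⠂⠒⠒⠂⣿⠴⠿

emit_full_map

⠀⠀⠒⠒⣿⠂⣿
⠀⠀⣿⠿⠿⠴⠒
⠂⠒⠒⠒⣾⣿⣿
⠿⠂⣿⠂⣿⠒⠂
⠿⣿⠒⠒⣿⣿⣿
⠒⠂⠒⠒⠂⣿⠴
⠒⠂⣿⣿⠂⠴⠒

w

⠀⠀⠀⠀⠀⠀⠀
⠀⠒⠒⠒⣿⠂⣿
⠀⣿⣿⠿⠿⠴⠒
⠂⠒⠒⣾⠒⣿⣿
⠿⠂⣿⠂⣿⠒⠂
⠿⣿⠒⠒⣿⣿⣿
⠒⠂⠒⠒⠂⣿⠴

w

⠀⠀⠀⠀⠀⠀⠀
⠀⠿⠒⠒⠒⣿⠂
⠀⠒⣿⣿⠿⠿⠴
⠀⠂⠒⣾⠒⠒⣿
⠀⠿⠂⣿⠂⣿⠒
⠀⠿⣿⠒⠒⣿⣿
⠀⠒⠂⠒⠒⠂⣿

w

⠀⠀⠀⠀⠀⠀⠀
⠀⠂⠿⠒⠒⠒⣿
⠀⠒⠒⣿⣿⠿⠿
⠀⠿⠂⣾⠒⠒⠒
⠀⠒⠿⠂⣿⠂⣿
⠀⠒⠿⣿⠒⠒⣿
⠀⠀⠒⠂⠒⠒⠂

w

⠀⠀⠀⠀⠀⠀⠀
⠀⣿⠂⠿⠒⠒⠒
⠀⠒⠒⠒⣿⣿⠿
⠀⠒⠿⣾⠒⠒⠒
⠀⠴⠒⠿⠂⣿⠂
⠀⣿⠒⠿⣿⠒⠒
⠀⠀⠀⠒⠂⠒⠒

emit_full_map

⣿⠂⠿⠒⠒⠒⣿⠂⣿
⠒⠒⠒⣿⣿⠿⠿⠴⠒
⠒⠿⣾⠒⠒⠒⠒⣿⣿
⠴⠒⠿⠂⣿⠂⣿⠒⠂
⣿⠒⠿⣿⠒⠒⣿⣿⣿
⠀⠀⠒⠂⠒⠒⠂⣿⠴
⠀⠀⠒⠂⣿⣿⠂⠴⠒

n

⠀⠀⠀⠀⠀⠀⠀
⠀⣿⠂⠂⠂⠂⠀
⠀⣿⠂⠿⠒⠒⠒
⠀⠒⠒⣾⣿⣿⠿
⠀⠒⠿⠂⠒⠒⠒
⠀⠴⠒⠿⠂⣿⠂
⠀⣿⠒⠿⣿⠒⠒

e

⠀⠀⠀⠀⠀⠀⠀
⣿⠂⠂⠂⠂⠒⠀
⣿⠂⠿⠒⠒⠒⣿
⠒⠒⠒⣾⣿⠿⠿
⠒⠿⠂⠒⠒⠒⠒
⠴⠒⠿⠂⣿⠂⣿
⣿⠒⠿⣿⠒⠒⣿

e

⠀⠀⠀⠀⠀⠀⠀
⠂⠂⠂⠂⠒⠂⠀
⠂⠿⠒⠒⠒⣿⠂
⠒⠒⣿⣾⠿⠿⠴
⠿⠂⠒⠒⠒⠒⣿
⠒⠿⠂⣿⠂⣿⠒
⠒⠿⣿⠒⠒⣿⣿

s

⠂⠂⠂⠂⠒⠂⠀
⠂⠿⠒⠒⠒⣿⠂
⠒⠒⣿⣿⠿⠿⠴
⠿⠂⠒⣾⠒⠒⣿
⠒⠿⠂⣿⠂⣿⠒
⠒⠿⣿⠒⠒⣿⣿
⠀⠒⠂⠒⠒⠂⣿

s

⠂⠿⠒⠒⠒⣿⠂
⠒⠒⣿⣿⠿⠿⠴
⠿⠂⠒⠒⠒⠒⣿
⠒⠿⠂⣾⠂⣿⠒
⠒⠿⣿⠒⠒⣿⣿
⠀⠒⠂⠒⠒⠂⣿
⠀⠒⠂⣿⣿⠂⠴

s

⠒⠒⣿⣿⠿⠿⠴
⠿⠂⠒⠒⠒⠒⣿
⠒⠿⠂⣿⠂⣿⠒
⠒⠿⣿⣾⠒⣿⣿
⠀⠒⠂⠒⠒⠂⣿
⠀⠒⠂⣿⣿⠂⠴
⠀⠀⠀⠀⠀⠀⠀

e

⠒⣿⣿⠿⠿⠴⠒
⠂⠒⠒⠒⠒⣿⣿
⠿⠂⣿⠂⣿⠒⠂
⠿⣿⠒⣾⣿⣿⣿
⠒⠂⠒⠒⠂⣿⠴
⠒⠂⣿⣿⠂⠴⠒
⠀⠀⠀⠀⠀⠀⠀

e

⣿⣿⠿⠿⠴⠒⠿
⠒⠒⠒⠒⣿⣿⠿
⠂⣿⠂⣿⠒⠂⠿
⣿⠒⠒⣾⣿⣿⠿
⠂⠒⠒⠂⣿⠴⠿
⠂⣿⣿⠂⠴⠒⠿
⠀⠀⠀⠀⠀⠀⠿

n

⠒⠒⠒⣿⠂⣿⠿
⣿⣿⠿⠿⠴⠒⠿
⠒⠒⠒⠒⣿⣿⠿
⠂⣿⠂⣾⠒⠂⠿
⣿⠒⠒⣿⣿⣿⠿
⠂⠒⠒⠂⣿⠴⠿
⠂⣿⣿⠂⠴⠒⠿

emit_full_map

⣿⠂⠂⠂⠂⠒⠂⠀⠀
⣿⠂⠿⠒⠒⠒⣿⠂⣿
⠒⠒⠒⣿⣿⠿⠿⠴⠒
⠒⠿⠂⠒⠒⠒⠒⣿⣿
⠴⠒⠿⠂⣿⠂⣾⠒⠂
⣿⠒⠿⣿⠒⠒⣿⣿⣿
⠀⠀⠒⠂⠒⠒⠂⣿⠴
⠀⠀⠒⠂⣿⣿⠂⠴⠒

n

⠂⠂⠒⠂⠀⠀⠿
⠒⠒⠒⣿⠂⣿⠿
⣿⣿⠿⠿⠴⠒⠿
⠒⠒⠒⣾⣿⣿⠿
⠂⣿⠂⣿⠒⠂⠿
⣿⠒⠒⣿⣿⣿⠿
⠂⠒⠒⠂⣿⠴⠿

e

⠂⠒⠂⠀⠀⠿⠿
⠒⠒⣿⠂⣿⠿⠿
⣿⠿⠿⠴⠒⠿⠿
⠒⠒⠒⣾⣿⠿⠿
⣿⠂⣿⠒⠂⠿⠿
⠒⠒⣿⣿⣿⠿⠿
⠒⠒⠂⣿⠴⠿⠿

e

⠒⠂⠀⠀⠿⠿⠿
⠒⣿⠂⣿⠿⠿⠿
⠿⠿⠴⠒⠿⠿⠿
⠒⠒⣿⣾⠿⠿⠿
⠂⣿⠒⠂⠿⠿⠿
⠒⣿⣿⣿⠿⠿⠿
⠒⠂⣿⠴⠿⠿⠿

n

⠀⠀⠀⠀⠿⠿⠿
⠒⠂⠒⠂⠿⠿⠿
⠒⣿⠂⣿⠿⠿⠿
⠿⠿⠴⣾⠿⠿⠿
⠒⠒⣿⣿⠿⠿⠿
⠂⣿⠒⠂⠿⠿⠿
⠒⣿⣿⣿⠿⠿⠿

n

⠀⠀⠀⠀⠿⠿⠿
⠀⠿⠒⠂⠿⠿⠿
⠒⠂⠒⠂⠿⠿⠿
⠒⣿⠂⣾⠿⠿⠿
⠿⠿⠴⠒⠿⠿⠿
⠒⠒⣿⣿⠿⠿⠿
⠂⣿⠒⠂⠿⠿⠿

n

⠀⠀⠀⠀⠿⠿⠿
⠀⠴⠒⠿⠿⠿⠿
⠀⠿⠒⠂⠿⠿⠿
⠒⠂⠒⣾⠿⠿⠿
⠒⣿⠂⣿⠿⠿⠿
⠿⠿⠴⠒⠿⠿⠿
⠒⠒⣿⣿⠿⠿⠿

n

⠀⠀⠀⠀⠿⠿⠿
⠀⠒⠴⠒⠿⠿⠿
⠀⠴⠒⠿⠿⠿⠿
⠀⠿⠒⣾⠿⠿⠿
⠒⠂⠒⠂⠿⠿⠿
⠒⣿⠂⣿⠿⠿⠿
⠿⠿⠴⠒⠿⠿⠿

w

⠀⠀⠀⠀⠀⠿⠿
⠀⠂⠒⠴⠒⠿⠿
⠀⠂⠴⠒⠿⠿⠿
⠀⠒⠿⣾⠂⠿⠿
⠂⠒⠂⠒⠂⠿⠿
⠒⠒⣿⠂⣿⠿⠿
⣿⠿⠿⠴⠒⠿⠿

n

⠀⠀⠀⠀⠀⠿⠿
⠀⠂⠒⠒⠒⠿⠿
⠀⠂⠒⠴⠒⠿⠿
⠀⠂⠴⣾⠿⠿⠿
⠀⠒⠿⠒⠂⠿⠿
⠂⠒⠂⠒⠂⠿⠿
⠒⠒⣿⠂⣿⠿⠿

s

⠀⠂⠒⠒⠒⠿⠿
⠀⠂⠒⠴⠒⠿⠿
⠀⠂⠴⠒⠿⠿⠿
⠀⠒⠿⣾⠂⠿⠿
⠂⠒⠂⠒⠂⠿⠿
⠒⠒⣿⠂⣿⠿⠿
⣿⠿⠿⠴⠒⠿⠿

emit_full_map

⠀⠀⠀⠀⠀⠂⠒⠒⠒
⠀⠀⠀⠀⠀⠂⠒⠴⠒
⠀⠀⠀⠀⠀⠂⠴⠒⠿
⠀⠀⠀⠀⠀⠒⠿⣾⠂
⣿⠂⠂⠂⠂⠒⠂⠒⠂
⣿⠂⠿⠒⠒⠒⣿⠂⣿
⠒⠒⠒⣿⣿⠿⠿⠴⠒
⠒⠿⠂⠒⠒⠒⠒⣿⣿
⠴⠒⠿⠂⣿⠂⣿⠒⠂
⣿⠒⠿⣿⠒⠒⣿⣿⣿
⠀⠀⠒⠂⠒⠒⠂⣿⠴
⠀⠀⠒⠂⣿⣿⠂⠴⠒

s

⠀⠂⠒⠴⠒⠿⠿
⠀⠂⠴⠒⠿⠿⠿
⠀⠒⠿⠒⠂⠿⠿
⠂⠒⠂⣾⠂⠿⠿
⠒⠒⣿⠂⣿⠿⠿
⣿⠿⠿⠴⠒⠿⠿
⠒⠒⠒⣿⣿⠿⠿

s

⠀⠂⠴⠒⠿⠿⠿
⠀⠒⠿⠒⠂⠿⠿
⠂⠒⠂⠒⠂⠿⠿
⠒⠒⣿⣾⣿⠿⠿
⣿⠿⠿⠴⠒⠿⠿
⠒⠒⠒⣿⣿⠿⠿
⣿⠂⣿⠒⠂⠿⠿

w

⠀⠀⠂⠴⠒⠿⠿
⠀⣿⠒⠿⠒⠂⠿
⠂⠂⠒⠂⠒⠂⠿
⠒⠒⠒⣾⠂⣿⠿
⣿⣿⠿⠿⠴⠒⠿
⠒⠒⠒⠒⣿⣿⠿
⠂⣿⠂⣿⠒⠂⠿

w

⠀⠀⠀⠂⠴⠒⠿
⠀⠴⣿⠒⠿⠒⠂
⠂⠂⠂⠒⠂⠒⠂
⠿⠒⠒⣾⣿⠂⣿
⠒⣿⣿⠿⠿⠴⠒
⠂⠒⠒⠒⠒⣿⣿
⠿⠂⣿⠂⣿⠒⠂

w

⠀⠀⠀⠀⠂⠴⠒
⠀⠂⠴⣿⠒⠿⠒
⠂⠂⠂⠂⠒⠂⠒
⠂⠿⠒⣾⠒⣿⠂
⠒⠒⣿⣿⠿⠿⠴
⠿⠂⠒⠒⠒⠒⣿
⠒⠿⠂⣿⠂⣿⠒

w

⠀⠀⠀⠀⠀⠂⠴
⠀⣿⠂⠴⣿⠒⠿
⣿⠂⠂⠂⠂⠒⠂
⣿⠂⠿⣾⠒⠒⣿
⠒⠒⠒⣿⣿⠿⠿
⠒⠿⠂⠒⠒⠒⠒
⠴⠒⠿⠂⣿⠂⣿

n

⠀⠀⠀⠀⠀⠂⠒
⠀⠿⠿⣿⠂⠂⠴
⠀⣿⠂⠴⣿⠒⠿
⣿⠂⠂⣾⠂⠒⠂
⣿⠂⠿⠒⠒⠒⣿
⠒⠒⠒⣿⣿⠿⠿
⠒⠿⠂⠒⠒⠒⠒

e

⠀⠀⠀⠀⠂⠒⠴
⠿⠿⣿⠂⠂⠴⠒
⣿⠂⠴⣿⠒⠿⠒
⠂⠂⠂⣾⠒⠂⠒
⠂⠿⠒⠒⠒⣿⠂
⠒⠒⣿⣿⠿⠿⠴
⠿⠂⠒⠒⠒⠒⣿

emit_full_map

⠀⠀⠀⠀⠀⠂⠒⠒⠒
⠀⠀⠀⠀⠀⠂⠒⠴⠒
⠀⠿⠿⣿⠂⠂⠴⠒⠿
⠀⣿⠂⠴⣿⠒⠿⠒⠂
⣿⠂⠂⠂⣾⠒⠂⠒⠂
⣿⠂⠿⠒⠒⠒⣿⠂⣿
⠒⠒⠒⣿⣿⠿⠿⠴⠒
⠒⠿⠂⠒⠒⠒⠒⣿⣿
⠴⠒⠿⠂⣿⠂⣿⠒⠂
⣿⠒⠿⣿⠒⠒⣿⣿⣿
⠀⠀⠒⠂⠒⠒⠂⣿⠴
⠀⠀⠒⠂⣿⣿⠂⠴⠒

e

⠀⠀⠀⠂⠒⠴⠒
⠿⣿⠂⠂⠴⠒⠿
⠂⠴⣿⠒⠿⠒⠂
⠂⠂⠂⣾⠂⠒⠂
⠿⠒⠒⠒⣿⠂⣿
⠒⣿⣿⠿⠿⠴⠒
⠂⠒⠒⠒⠒⣿⣿

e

⠀⠀⠂⠒⠴⠒⠿
⣿⠂⠂⠴⠒⠿⠿
⠴⣿⠒⠿⠒⠂⠿
⠂⠂⠒⣾⠒⠂⠿
⠒⠒⠒⣿⠂⣿⠿
⣿⣿⠿⠿⠴⠒⠿
⠒⠒⠒⠒⣿⣿⠿

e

⠀⠂⠒⠴⠒⠿⠿
⠂⠂⠴⠒⠿⠿⠿
⣿⠒⠿⠒⠂⠿⠿
⠂⠒⠂⣾⠂⠿⠿
⠒⠒⣿⠂⣿⠿⠿
⣿⠿⠿⠴⠒⠿⠿
⠒⠒⠒⣿⣿⠿⠿

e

⠂⠒⠴⠒⠿⠿⠿
⠂⠴⠒⠿⠿⠿⠿
⠒⠿⠒⠂⠿⠿⠿
⠒⠂⠒⣾⠿⠿⠿
⠒⣿⠂⣿⠿⠿⠿
⠿⠿⠴⠒⠿⠿⠿
⠒⠒⣿⣿⠿⠿⠿

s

⠂⠴⠒⠿⠿⠿⠿
⠒⠿⠒⠂⠿⠿⠿
⠒⠂⠒⠂⠿⠿⠿
⠒⣿⠂⣾⠿⠿⠿
⠿⠿⠴⠒⠿⠿⠿
⠒⠒⣿⣿⠿⠿⠿
⠂⣿⠒⠂⠿⠿⠿

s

⠒⠿⠒⠂⠿⠿⠿
⠒⠂⠒⠂⠿⠿⠿
⠒⣿⠂⣿⠿⠿⠿
⠿⠿⠴⣾⠿⠿⠿
⠒⠒⣿⣿⠿⠿⠿
⠂⣿⠒⠂⠿⠿⠿
⠒⣿⣿⣿⠿⠿⠿

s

⠒⠂⠒⠂⠿⠿⠿
⠒⣿⠂⣿⠿⠿⠿
⠿⠿⠴⠒⠿⠿⠿
⠒⠒⣿⣾⠿⠿⠿
⠂⣿⠒⠂⠿⠿⠿
⠒⣿⣿⣿⠿⠿⠿
⠒⠂⣿⠴⠿⠿⠿

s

⠒⣿⠂⣿⠿⠿⠿
⠿⠿⠴⠒⠿⠿⠿
⠒⠒⣿⣿⠿⠿⠿
⠂⣿⠒⣾⠿⠿⠿
⠒⣿⣿⣿⠿⠿⠿
⠒⠂⣿⠴⠿⠿⠿
⣿⠂⠴⠒⠿⠿⠿

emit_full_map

⠀⠀⠀⠀⠀⠂⠒⠒⠒
⠀⠀⠀⠀⠀⠂⠒⠴⠒
⠀⠿⠿⣿⠂⠂⠴⠒⠿
⠀⣿⠂⠴⣿⠒⠿⠒⠂
⣿⠂⠂⠂⠂⠒⠂⠒⠂
⣿⠂⠿⠒⠒⠒⣿⠂⣿
⠒⠒⠒⣿⣿⠿⠿⠴⠒
⠒⠿⠂⠒⠒⠒⠒⣿⣿
⠴⠒⠿⠂⣿⠂⣿⠒⣾
⣿⠒⠿⣿⠒⠒⣿⣿⣿
⠀⠀⠒⠂⠒⠒⠂⣿⠴
⠀⠀⠒⠂⣿⣿⠂⠴⠒

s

⠿⠿⠴⠒⠿⠿⠿
⠒⠒⣿⣿⠿⠿⠿
⠂⣿⠒⠂⠿⠿⠿
⠒⣿⣿⣾⠿⠿⠿
⠒⠂⣿⠴⠿⠿⠿
⣿⠂⠴⠒⠿⠿⠿
⠀⠀⠀⠀⠿⠿⠿

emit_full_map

⠀⠀⠀⠀⠀⠂⠒⠒⠒
⠀⠀⠀⠀⠀⠂⠒⠴⠒
⠀⠿⠿⣿⠂⠂⠴⠒⠿
⠀⣿⠂⠴⣿⠒⠿⠒⠂
⣿⠂⠂⠂⠂⠒⠂⠒⠂
⣿⠂⠿⠒⠒⠒⣿⠂⣿
⠒⠒⠒⣿⣿⠿⠿⠴⠒
⠒⠿⠂⠒⠒⠒⠒⣿⣿
⠴⠒⠿⠂⣿⠂⣿⠒⠂
⣿⠒⠿⣿⠒⠒⣿⣿⣾
⠀⠀⠒⠂⠒⠒⠂⣿⠴
⠀⠀⠒⠂⣿⣿⠂⠴⠒


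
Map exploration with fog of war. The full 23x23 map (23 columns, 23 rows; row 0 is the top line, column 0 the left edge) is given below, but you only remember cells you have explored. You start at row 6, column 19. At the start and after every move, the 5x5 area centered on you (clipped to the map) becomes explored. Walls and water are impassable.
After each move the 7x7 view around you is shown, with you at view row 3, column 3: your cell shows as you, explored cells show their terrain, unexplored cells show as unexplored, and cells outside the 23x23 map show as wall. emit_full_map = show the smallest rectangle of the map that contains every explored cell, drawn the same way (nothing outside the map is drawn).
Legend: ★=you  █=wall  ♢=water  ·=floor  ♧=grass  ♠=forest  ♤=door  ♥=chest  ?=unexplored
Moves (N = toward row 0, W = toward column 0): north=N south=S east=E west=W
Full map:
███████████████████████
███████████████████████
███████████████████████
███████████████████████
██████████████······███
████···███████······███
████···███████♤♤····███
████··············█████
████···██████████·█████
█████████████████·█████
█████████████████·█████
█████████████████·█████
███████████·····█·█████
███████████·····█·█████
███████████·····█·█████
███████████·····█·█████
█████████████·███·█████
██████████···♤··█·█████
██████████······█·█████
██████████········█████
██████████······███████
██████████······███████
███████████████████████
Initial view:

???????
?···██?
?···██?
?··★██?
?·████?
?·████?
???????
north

???????
?█████?
?···██?
?··★██?
?···██?
?·████?
?·████?

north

???????
?█████?
?█████?
?··★██?
?···██?
?···██?
?·████?

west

???????
?██████
?██████
?··★·██
?····██
?····██
??·████

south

?██████
?██████
?····██
?··★·██
?····██
?··████
??·████

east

██████?
██████?
····██?
···★██?
····██?
··████?
?·████?

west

?██████
?██████
?····██
?··★·██
?····██
?··████
??·████

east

██████?
██████?
····██?
···★██?
····██?
··████?
?·████?


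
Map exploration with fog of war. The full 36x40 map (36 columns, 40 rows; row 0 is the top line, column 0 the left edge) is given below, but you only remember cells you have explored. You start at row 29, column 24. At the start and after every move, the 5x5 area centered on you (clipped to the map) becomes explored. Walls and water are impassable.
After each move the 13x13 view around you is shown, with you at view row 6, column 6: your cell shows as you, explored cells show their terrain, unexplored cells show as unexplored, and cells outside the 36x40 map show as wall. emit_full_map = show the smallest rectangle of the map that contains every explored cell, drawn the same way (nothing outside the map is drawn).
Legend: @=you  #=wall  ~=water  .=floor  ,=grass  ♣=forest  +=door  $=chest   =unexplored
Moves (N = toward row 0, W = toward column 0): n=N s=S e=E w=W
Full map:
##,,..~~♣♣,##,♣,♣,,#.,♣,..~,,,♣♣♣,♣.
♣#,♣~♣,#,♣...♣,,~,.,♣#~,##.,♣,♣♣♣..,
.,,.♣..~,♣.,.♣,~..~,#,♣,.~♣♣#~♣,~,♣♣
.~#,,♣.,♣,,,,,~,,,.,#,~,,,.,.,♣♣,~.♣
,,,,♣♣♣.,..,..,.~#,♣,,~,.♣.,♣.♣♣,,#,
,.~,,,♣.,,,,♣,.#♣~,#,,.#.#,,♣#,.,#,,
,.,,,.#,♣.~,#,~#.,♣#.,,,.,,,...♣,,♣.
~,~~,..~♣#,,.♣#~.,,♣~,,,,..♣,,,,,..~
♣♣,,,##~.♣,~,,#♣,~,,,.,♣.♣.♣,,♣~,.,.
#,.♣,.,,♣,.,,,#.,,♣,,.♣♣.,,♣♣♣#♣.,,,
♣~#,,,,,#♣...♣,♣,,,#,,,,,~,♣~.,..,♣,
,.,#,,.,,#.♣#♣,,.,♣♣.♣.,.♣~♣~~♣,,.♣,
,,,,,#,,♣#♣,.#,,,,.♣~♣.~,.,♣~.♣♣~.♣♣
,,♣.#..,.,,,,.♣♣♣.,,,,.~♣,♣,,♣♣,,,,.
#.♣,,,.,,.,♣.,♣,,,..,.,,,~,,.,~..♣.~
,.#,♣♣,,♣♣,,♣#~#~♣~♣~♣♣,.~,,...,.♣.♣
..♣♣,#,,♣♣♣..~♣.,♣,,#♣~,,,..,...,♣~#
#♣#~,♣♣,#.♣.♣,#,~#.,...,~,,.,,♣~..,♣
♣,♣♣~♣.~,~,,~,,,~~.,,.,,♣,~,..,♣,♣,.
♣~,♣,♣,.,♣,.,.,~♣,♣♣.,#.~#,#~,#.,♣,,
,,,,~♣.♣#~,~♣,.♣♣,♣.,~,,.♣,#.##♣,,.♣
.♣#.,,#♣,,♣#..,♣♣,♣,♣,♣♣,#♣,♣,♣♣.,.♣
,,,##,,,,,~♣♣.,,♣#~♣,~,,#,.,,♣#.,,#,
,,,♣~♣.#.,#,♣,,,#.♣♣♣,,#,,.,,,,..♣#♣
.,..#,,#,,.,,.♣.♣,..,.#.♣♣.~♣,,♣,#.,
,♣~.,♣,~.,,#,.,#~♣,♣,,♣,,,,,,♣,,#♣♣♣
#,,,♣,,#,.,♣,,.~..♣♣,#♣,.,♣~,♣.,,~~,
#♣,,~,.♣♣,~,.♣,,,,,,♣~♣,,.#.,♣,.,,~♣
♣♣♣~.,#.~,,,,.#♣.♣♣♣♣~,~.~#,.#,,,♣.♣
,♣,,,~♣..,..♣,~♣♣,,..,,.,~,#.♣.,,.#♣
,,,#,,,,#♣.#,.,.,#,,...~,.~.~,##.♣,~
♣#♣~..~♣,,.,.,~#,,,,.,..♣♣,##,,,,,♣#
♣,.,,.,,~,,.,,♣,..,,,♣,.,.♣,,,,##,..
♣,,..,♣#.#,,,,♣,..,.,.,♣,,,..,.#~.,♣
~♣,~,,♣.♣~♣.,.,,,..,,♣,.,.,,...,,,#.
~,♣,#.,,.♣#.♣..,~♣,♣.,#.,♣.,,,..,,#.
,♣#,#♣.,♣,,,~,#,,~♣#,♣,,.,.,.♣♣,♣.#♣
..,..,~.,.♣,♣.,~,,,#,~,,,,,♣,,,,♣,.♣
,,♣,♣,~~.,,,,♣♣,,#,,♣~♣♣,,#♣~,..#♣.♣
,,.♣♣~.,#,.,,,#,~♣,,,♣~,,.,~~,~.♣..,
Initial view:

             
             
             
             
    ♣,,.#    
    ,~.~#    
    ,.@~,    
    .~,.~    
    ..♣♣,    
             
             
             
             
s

             
             
             
    ♣,,.#    
    ,~.~#    
    ,.,~,    
    .~@.~    
    ..♣♣,    
    ,.,.♣    
             
             
             
             

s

             
             
    ♣,,.#    
    ,~.~#    
    ,.,~,    
    .~,.~    
    ..@♣,    
    ,.,.♣    
    ,♣,,,    
             
             
             
             

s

             
    ♣,,.#    
    ,~.~#    
    ,.,~,    
    .~,.~    
    ..♣♣,    
    ,.@.♣    
    ,♣,,,    
    ,.,.,    
             
             
             
             

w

             
     ♣,,.#   
     ,~.~#   
     ,.,~,   
    ..~,.~   
    ,..♣♣,   
    ♣,@,.♣   
    .,♣,,,   
    ♣,.,.,   
             
             
             
             

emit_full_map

 ♣,,.#
 ,~.~#
 ,.,~,
..~,.~
,..♣♣,
♣,@,.♣
.,♣,,,
♣,.,.,

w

             
      ♣,,.#  
      ,~.~#  
      ,.,~,  
    ...~,.~  
    .,..♣♣,  
    ,♣@.,.♣  
    ,.,♣,,,  
    ,♣,.,.,  
             
             
             
             

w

             
       ♣,,.# 
       ,~.~# 
       ,.,~, 
    ,...~,.~ 
    ,.,..♣♣, 
    ,,@,.,.♣ 
    .,.,♣,,, 
    ,,♣,.,., 
             
             
             
             

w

             
        ♣,,.#
        ,~.~#
        ,.,~,
    ,,...~,.~
    ,,.,..♣♣,
    ,,@♣,.,.♣
    ,.,.,♣,,,
    .,,♣,.,.,
             
             
             
             

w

             
         ♣,,.
         ,~.~
         ,.,~
    #,,...~,.
    ,,,.,..♣♣
    .,@,♣,.,.
    .,.,.,♣,,
    ..,,♣,.,.
             
             
             
             

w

             
          ♣,,
          ,~.
          ,.,
    ,#,,...~,
    ,,,,.,..♣
    ..@,,♣,.,
    ..,.,.,♣,
    ,..,,♣,.,
             
             
             
             

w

             
           ♣,
           ,~
           ,.
    .,#,,...~
    #,,,,.,..
    ,.@,,,♣,.
    ,..,.,.,♣
    ,,..,,♣,.
             
             
             
             

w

             
            ♣
            ,
            ,
    ,.,#,,...
    ~#,,,,.,.
    ♣,@.,,,♣,
    ♣,..,.,.,
    ,,,..,,♣,
             
             
             
             

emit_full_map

        ♣,,.#
        ,~.~#
        ,.,~,
,.,#,,...~,.~
~#,,,,.,..♣♣,
♣,@.,,,♣,.,.♣
♣,..,.,.,♣,,,
,,,..,,♣,.,.,

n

             
             
            ♣
            ,
    ~♣♣,,   ,
    ,.,#,,...
    ~#@,,,.,.
    ♣,..,,,♣,
    ♣,..,.,.,
    ,,,..,,♣,
             
             
             

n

             
             
             
            ♣
    #♣.♣♣   ,
    ~♣♣,,   ,
    ,.@#,,...
    ~#,,,,.,.
    ♣,..,,,♣,
    ♣,..,.,.,
    ,,,..,,♣,
             
             

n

             
             
             
             
    ,,,,,   ♣
    #♣.♣♣   ,
    ~♣@,,   ,
    ,.,#,,...
    ~#,,,,.,.
    ♣,..,,,♣,
    ♣,..,.,.,
    ,,,..,,♣,
             

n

             
             
             
             
    .~..♣    
    ,,,,,   ♣
    #♣@♣♣   ,
    ~♣♣,,   ,
    ,.,#,,...
    ~#,,,,.,.
    ♣,..,,,♣,
    ♣,..,.,.,
    ,,,..,,♣,

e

             
             
             
             
   .~..♣♣    
   ,,,,,,  ♣,
   #♣.@♣♣  ,~
   ~♣♣,,.  ,.
   ,.,#,,...~
   ~#,,,,.,..
   ♣,..,,,♣,.
   ♣,..,.,.,♣
   ,,,..,,♣,.

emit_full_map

.~..♣♣       
,,,,,,  ♣,,.#
#♣.@♣♣  ,~.~#
~♣♣,,.  ,.,~,
,.,#,,...~,.~
~#,,,,.,..♣♣,
♣,..,,,♣,.,.♣
♣,..,.,.,♣,,,
,,,..,,♣,.,.,

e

             
             
             
             
  .~..♣♣,    
  ,,,,,,♣ ♣,,
  #♣.♣@♣♣ ,~.
  ~♣♣,,.. ,.,
  ,.,#,,...~,
  ~#,,,,.,..♣
  ♣,..,,,♣,.,
  ♣,..,.,.,♣,
  ,,,..,,♣,.,

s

             
             
             
  .~..♣♣,    
  ,,,,,,♣ ♣,,
  #♣.♣♣♣♣ ,~.
  ~♣♣,@.. ,.,
  ,.,#,,...~,
  ~#,,,,.,..♣
  ♣,..,,,♣,.,
  ♣,..,.,.,♣,
  ,,,..,,♣,.,
             

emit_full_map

.~..♣♣,      
,,,,,,♣ ♣,,.#
#♣.♣♣♣♣ ,~.~#
~♣♣,@.. ,.,~,
,.,#,,...~,.~
~#,,,,.,..♣♣,
♣,..,,,♣,.,.♣
♣,..,.,.,♣,,,
,,,..,,♣,.,.,
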